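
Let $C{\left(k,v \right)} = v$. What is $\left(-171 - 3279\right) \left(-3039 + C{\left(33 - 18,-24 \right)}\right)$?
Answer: $10567350$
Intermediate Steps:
$\left(-171 - 3279\right) \left(-3039 + C{\left(33 - 18,-24 \right)}\right) = \left(-171 - 3279\right) \left(-3039 - 24\right) = \left(-3450\right) \left(-3063\right) = 10567350$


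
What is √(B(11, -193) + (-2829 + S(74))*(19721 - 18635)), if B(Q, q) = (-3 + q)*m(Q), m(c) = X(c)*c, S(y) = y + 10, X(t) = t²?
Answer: I*√3241946 ≈ 1800.5*I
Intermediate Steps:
S(y) = 10 + y
m(c) = c³ (m(c) = c²*c = c³)
B(Q, q) = Q³*(-3 + q) (B(Q, q) = (-3 + q)*Q³ = Q³*(-3 + q))
√(B(11, -193) + (-2829 + S(74))*(19721 - 18635)) = √(11³*(-3 - 193) + (-2829 + (10 + 74))*(19721 - 18635)) = √(1331*(-196) + (-2829 + 84)*1086) = √(-260876 - 2745*1086) = √(-260876 - 2981070) = √(-3241946) = I*√3241946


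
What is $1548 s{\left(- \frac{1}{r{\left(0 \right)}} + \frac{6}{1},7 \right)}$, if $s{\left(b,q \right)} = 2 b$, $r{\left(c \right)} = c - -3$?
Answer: $17544$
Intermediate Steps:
$r{\left(c \right)} = 3 + c$ ($r{\left(c \right)} = c + 3 = 3 + c$)
$1548 s{\left(- \frac{1}{r{\left(0 \right)}} + \frac{6}{1},7 \right)} = 1548 \cdot 2 \left(- \frac{1}{3 + 0} + \frac{6}{1}\right) = 1548 \cdot 2 \left(- \frac{1}{3} + 6 \cdot 1\right) = 1548 \cdot 2 \left(\left(-1\right) \frac{1}{3} + 6\right) = 1548 \cdot 2 \left(- \frac{1}{3} + 6\right) = 1548 \cdot 2 \cdot \frac{17}{3} = 1548 \cdot \frac{34}{3} = 17544$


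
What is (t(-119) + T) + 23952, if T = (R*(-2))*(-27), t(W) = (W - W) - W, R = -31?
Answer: 22397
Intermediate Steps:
t(W) = -W (t(W) = 0 - W = -W)
T = -1674 (T = -31*(-2)*(-27) = 62*(-27) = -1674)
(t(-119) + T) + 23952 = (-1*(-119) - 1674) + 23952 = (119 - 1674) + 23952 = -1555 + 23952 = 22397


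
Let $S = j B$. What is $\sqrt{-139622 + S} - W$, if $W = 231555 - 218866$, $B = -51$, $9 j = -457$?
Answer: $-12689 + \frac{i \sqrt{1233291}}{3} \approx -12689.0 + 370.18 i$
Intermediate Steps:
$j = - \frac{457}{9}$ ($j = \frac{1}{9} \left(-457\right) = - \frac{457}{9} \approx -50.778$)
$W = 12689$ ($W = 231555 - 218866 = 12689$)
$S = \frac{7769}{3}$ ($S = \left(- \frac{457}{9}\right) \left(-51\right) = \frac{7769}{3} \approx 2589.7$)
$\sqrt{-139622 + S} - W = \sqrt{-139622 + \frac{7769}{3}} - 12689 = \sqrt{- \frac{411097}{3}} - 12689 = \frac{i \sqrt{1233291}}{3} - 12689 = -12689 + \frac{i \sqrt{1233291}}{3}$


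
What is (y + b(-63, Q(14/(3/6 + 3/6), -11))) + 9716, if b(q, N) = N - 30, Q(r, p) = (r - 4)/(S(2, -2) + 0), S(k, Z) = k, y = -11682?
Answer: -1991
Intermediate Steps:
Q(r, p) = -2 + r/2 (Q(r, p) = (r - 4)/(2 + 0) = (-4 + r)/2 = (-4 + r)*(1/2) = -2 + r/2)
b(q, N) = -30 + N
(y + b(-63, Q(14/(3/6 + 3/6), -11))) + 9716 = (-11682 + (-30 + (-2 + (14/(3/6 + 3/6))/2))) + 9716 = (-11682 + (-30 + (-2 + (14/(3*(1/6) + 3*(1/6)))/2))) + 9716 = (-11682 + (-30 + (-2 + (14/(1/2 + 1/2))/2))) + 9716 = (-11682 + (-30 + (-2 + (14/1)/2))) + 9716 = (-11682 + (-30 + (-2 + (14*1)/2))) + 9716 = (-11682 + (-30 + (-2 + (1/2)*14))) + 9716 = (-11682 + (-30 + (-2 + 7))) + 9716 = (-11682 + (-30 + 5)) + 9716 = (-11682 - 25) + 9716 = -11707 + 9716 = -1991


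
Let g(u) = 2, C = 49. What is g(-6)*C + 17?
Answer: 115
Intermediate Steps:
g(-6)*C + 17 = 2*49 + 17 = 98 + 17 = 115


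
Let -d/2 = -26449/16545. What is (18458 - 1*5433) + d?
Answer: 215551523/16545 ≈ 13028.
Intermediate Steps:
d = 52898/16545 (d = -(-52898)/16545 = -2*(-26449/16545) = 52898/16545 ≈ 3.1972)
(18458 - 1*5433) + d = (18458 - 1*5433) + 52898/16545 = (18458 - 5433) + 52898/16545 = 13025 + 52898/16545 = 215551523/16545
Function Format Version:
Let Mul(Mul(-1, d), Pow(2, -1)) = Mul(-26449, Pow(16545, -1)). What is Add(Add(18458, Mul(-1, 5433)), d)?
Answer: Rational(215551523, 16545) ≈ 13028.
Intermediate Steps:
d = Rational(52898, 16545) (d = Mul(-2, Mul(-26449, Pow(16545, -1))) = Mul(-2, Mul(-26449, Rational(1, 16545))) = Mul(-2, Rational(-26449, 16545)) = Rational(52898, 16545) ≈ 3.1972)
Add(Add(18458, Mul(-1, 5433)), d) = Add(Add(18458, Mul(-1, 5433)), Rational(52898, 16545)) = Add(Add(18458, -5433), Rational(52898, 16545)) = Add(13025, Rational(52898, 16545)) = Rational(215551523, 16545)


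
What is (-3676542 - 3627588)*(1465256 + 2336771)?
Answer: -27770499471510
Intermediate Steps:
(-3676542 - 3627588)*(1465256 + 2336771) = -7304130*3802027 = -27770499471510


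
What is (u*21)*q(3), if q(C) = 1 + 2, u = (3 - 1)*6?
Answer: 756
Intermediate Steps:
u = 12 (u = 2*6 = 12)
q(C) = 3
(u*21)*q(3) = (12*21)*3 = 252*3 = 756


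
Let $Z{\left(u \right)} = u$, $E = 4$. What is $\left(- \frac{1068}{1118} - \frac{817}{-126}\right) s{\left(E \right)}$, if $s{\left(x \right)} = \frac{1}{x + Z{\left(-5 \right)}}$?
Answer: $- \frac{389419}{70434} \approx -5.5288$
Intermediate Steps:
$s{\left(x \right)} = \frac{1}{-5 + x}$ ($s{\left(x \right)} = \frac{1}{x - 5} = \frac{1}{-5 + x}$)
$\left(- \frac{1068}{1118} - \frac{817}{-126}\right) s{\left(E \right)} = \frac{- \frac{1068}{1118} - \frac{817}{-126}}{-5 + 4} = \frac{\left(-1068\right) \frac{1}{1118} - - \frac{817}{126}}{-1} = \left(- \frac{534}{559} + \frac{817}{126}\right) \left(-1\right) = \frac{389419}{70434} \left(-1\right) = - \frac{389419}{70434}$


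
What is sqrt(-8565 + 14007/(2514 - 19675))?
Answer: 6*I*sqrt(4083277)/131 ≈ 92.552*I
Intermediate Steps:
sqrt(-8565 + 14007/(2514 - 19675)) = sqrt(-8565 + 14007/(-17161)) = sqrt(-8565 + 14007*(-1/17161)) = sqrt(-8565 - 14007/17161) = sqrt(-146997972/17161) = 6*I*sqrt(4083277)/131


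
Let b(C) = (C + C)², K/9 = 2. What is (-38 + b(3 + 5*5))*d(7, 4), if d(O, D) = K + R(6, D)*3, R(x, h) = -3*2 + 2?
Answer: 18588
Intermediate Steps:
K = 18 (K = 9*2 = 18)
R(x, h) = -4 (R(x, h) = -6 + 2 = -4)
d(O, D) = 6 (d(O, D) = 18 - 4*3 = 18 - 12 = 6)
b(C) = 4*C² (b(C) = (2*C)² = 4*C²)
(-38 + b(3 + 5*5))*d(7, 4) = (-38 + 4*(3 + 5*5)²)*6 = (-38 + 4*(3 + 25)²)*6 = (-38 + 4*28²)*6 = (-38 + 4*784)*6 = (-38 + 3136)*6 = 3098*6 = 18588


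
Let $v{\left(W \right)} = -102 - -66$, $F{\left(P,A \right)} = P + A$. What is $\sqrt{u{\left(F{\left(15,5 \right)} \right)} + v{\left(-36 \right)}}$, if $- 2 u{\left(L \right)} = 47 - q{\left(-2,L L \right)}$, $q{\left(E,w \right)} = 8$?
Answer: $\frac{i \sqrt{222}}{2} \approx 7.4498 i$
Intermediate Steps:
$F{\left(P,A \right)} = A + P$
$u{\left(L \right)} = - \frac{39}{2}$ ($u{\left(L \right)} = - \frac{47 - 8}{2} = \left(- \frac{1}{2}\right) 39 = - \frac{39}{2}$)
$v{\left(W \right)} = -36$ ($v{\left(W \right)} = -102 + 66 = -36$)
$\sqrt{u{\left(F{\left(15,5 \right)} \right)} + v{\left(-36 \right)}} = \sqrt{- \frac{39}{2} - 36} = \sqrt{- \frac{111}{2}} = \frac{i \sqrt{222}}{2}$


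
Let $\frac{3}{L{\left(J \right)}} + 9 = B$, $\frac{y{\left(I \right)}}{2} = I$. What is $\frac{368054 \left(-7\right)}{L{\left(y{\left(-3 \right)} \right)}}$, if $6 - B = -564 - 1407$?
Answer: $-1690103968$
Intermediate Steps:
$y{\left(I \right)} = 2 I$
$B = 1977$ ($B = 6 - \left(-564 - 1407\right) = 6 - -1971 = 6 + 1971 = 1977$)
$L{\left(J \right)} = \frac{1}{656}$ ($L{\left(J \right)} = \frac{3}{-9 + 1977} = \frac{3}{1968} = 3 \cdot \frac{1}{1968} = \frac{1}{656}$)
$\frac{368054 \left(-7\right)}{L{\left(y{\left(-3 \right)} \right)}} = 368054 \left(-7\right) \frac{1}{\frac{1}{656}} = \left(-2576378\right) 656 = -1690103968$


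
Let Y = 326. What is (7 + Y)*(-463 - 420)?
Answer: -294039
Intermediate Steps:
(7 + Y)*(-463 - 420) = (7 + 326)*(-463 - 420) = 333*(-883) = -294039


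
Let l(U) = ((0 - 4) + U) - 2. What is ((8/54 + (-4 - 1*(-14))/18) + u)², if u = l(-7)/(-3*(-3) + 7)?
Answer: 2209/186624 ≈ 0.011837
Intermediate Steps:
l(U) = -6 + U (l(U) = (-4 + U) - 2 = -6 + U)
u = -13/16 (u = (-6 - 7)/(-3*(-3) + 7) = -13/(9 + 7) = -13/16 ≈ -0.81250)
((8/54 + (-4 - 1*(-14))/18) + u)² = ((8/54 + (-4 - 1*(-14))/18) - 13/16)² = ((8*(1/54) + (-4 + 14)*(1/18)) - 13/16)² = ((4/27 + 10*(1/18)) - 13/16)² = ((4/27 + 5/9) - 13/16)² = (19/27 - 13/16)² = (-47/432)² = 2209/186624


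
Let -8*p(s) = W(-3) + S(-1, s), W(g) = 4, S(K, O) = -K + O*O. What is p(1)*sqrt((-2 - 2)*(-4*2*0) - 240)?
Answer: -3*I*sqrt(15) ≈ -11.619*I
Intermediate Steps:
S(K, O) = O**2 - K (S(K, O) = -K + O**2 = O**2 - K)
p(s) = -5/8 - s**2/8 (p(s) = -(4 + (s**2 - 1*(-1)))/8 = -(4 + (s**2 + 1))/8 = -(4 + (1 + s**2))/8 = -(5 + s**2)/8 = -5/8 - s**2/8)
p(1)*sqrt((-2 - 2)*(-4*2*0) - 240) = (-5/8 - 1/8*1**2)*sqrt((-2 - 2)*(-4*2*0) - 240) = (-5/8 - 1/8*1)*sqrt(-(-32)*0 - 240) = (-5/8 - 1/8)*sqrt(-4*0 - 240) = -3*sqrt(0 - 240)/4 = -3*I*sqrt(15)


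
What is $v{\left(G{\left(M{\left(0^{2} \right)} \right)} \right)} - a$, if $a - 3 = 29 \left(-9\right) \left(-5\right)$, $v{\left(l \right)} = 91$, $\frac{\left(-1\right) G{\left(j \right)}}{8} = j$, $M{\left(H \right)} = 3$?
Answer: $-1217$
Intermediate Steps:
$G{\left(j \right)} = - 8 j$
$a = 1308$ ($a = 3 + 29 \left(-9\right) \left(-5\right) = 3 - -1305 = 3 + 1305 = 1308$)
$v{\left(G{\left(M{\left(0^{2} \right)} \right)} \right)} - a = 91 - 1308 = -1217$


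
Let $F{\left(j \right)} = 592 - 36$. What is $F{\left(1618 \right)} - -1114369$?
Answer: $1114925$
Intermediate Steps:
$F{\left(j \right)} = 556$
$F{\left(1618 \right)} - -1114369 = 556 - -1114369 = 556 + 1114369 = 1114925$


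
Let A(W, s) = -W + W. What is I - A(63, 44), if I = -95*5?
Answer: -475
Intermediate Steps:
I = -475
A(W, s) = 0
I - A(63, 44) = -475 - 1*0 = -475 + 0 = -475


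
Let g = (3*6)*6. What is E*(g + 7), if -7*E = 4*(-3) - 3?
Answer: 1725/7 ≈ 246.43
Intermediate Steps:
g = 108 (g = 18*6 = 108)
E = 15/7 (E = -(4*(-3) - 3)/7 = -(-12 - 3)/7 = -⅐*(-15) = 15/7 ≈ 2.1429)
E*(g + 7) = 15*(108 + 7)/7 = (15/7)*115 = 1725/7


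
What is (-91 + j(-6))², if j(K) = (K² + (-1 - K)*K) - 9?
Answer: 8836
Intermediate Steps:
j(K) = -9 + K² + K*(-1 - K) (j(K) = (K² + K*(-1 - K)) - 9 = -9 + K² + K*(-1 - K))
(-91 + j(-6))² = (-91 + (-9 - 1*(-6)))² = (-91 + (-9 + 6))² = (-91 - 3)² = (-94)² = 8836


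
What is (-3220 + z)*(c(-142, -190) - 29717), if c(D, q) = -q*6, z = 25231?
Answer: -629008347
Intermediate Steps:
c(D, q) = -6*q
(-3220 + z)*(c(-142, -190) - 29717) = (-3220 + 25231)*(-6*(-190) - 29717) = 22011*(1140 - 29717) = 22011*(-28577) = -629008347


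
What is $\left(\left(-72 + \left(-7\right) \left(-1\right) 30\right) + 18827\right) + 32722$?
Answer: $51687$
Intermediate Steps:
$\left(\left(-72 + \left(-7\right) \left(-1\right) 30\right) + 18827\right) + 32722 = \left(\left(-72 + 7 \cdot 30\right) + 18827\right) + 32722 = \left(\left(-72 + 210\right) + 18827\right) + 32722 = \left(138 + 18827\right) + 32722 = 18965 + 32722 = 51687$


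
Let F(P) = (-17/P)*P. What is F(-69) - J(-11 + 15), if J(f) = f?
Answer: -21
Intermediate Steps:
F(P) = -17
F(-69) - J(-11 + 15) = -17 - (-11 + 15) = -17 - 1*4 = -17 - 4 = -21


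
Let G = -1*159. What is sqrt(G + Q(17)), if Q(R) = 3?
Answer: 2*I*sqrt(39) ≈ 12.49*I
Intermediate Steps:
G = -159
sqrt(G + Q(17)) = sqrt(-159 + 3) = sqrt(-156) = 2*I*sqrt(39)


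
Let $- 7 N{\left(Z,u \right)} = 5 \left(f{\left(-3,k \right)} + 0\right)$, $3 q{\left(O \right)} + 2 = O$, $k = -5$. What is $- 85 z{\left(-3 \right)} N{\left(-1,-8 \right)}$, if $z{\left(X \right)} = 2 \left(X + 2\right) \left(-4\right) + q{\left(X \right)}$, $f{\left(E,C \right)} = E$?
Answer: $- \frac{8075}{7} \approx -1153.6$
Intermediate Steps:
$q{\left(O \right)} = - \frac{2}{3} + \frac{O}{3}$
$z{\left(X \right)} = - \frac{50}{3} - \frac{23 X}{3}$ ($z{\left(X \right)} = 2 \left(X + 2\right) \left(-4\right) + \left(- \frac{2}{3} + \frac{X}{3}\right) = 2 \left(2 + X\right) \left(-4\right) + \left(- \frac{2}{3} + \frac{X}{3}\right) = \left(4 + 2 X\right) \left(-4\right) + \left(- \frac{2}{3} + \frac{X}{3}\right) = \left(-16 - 8 X\right) + \left(- \frac{2}{3} + \frac{X}{3}\right) = - \frac{50}{3} - \frac{23 X}{3}$)
$N{\left(Z,u \right)} = \frac{15}{7}$ ($N{\left(Z,u \right)} = - \frac{5 \left(-3 + 0\right)}{7} = - \frac{5 \left(-3\right)}{7} = \left(- \frac{1}{7}\right) \left(-15\right) = \frac{15}{7}$)
$- 85 z{\left(-3 \right)} N{\left(-1,-8 \right)} = - 85 \left(- \frac{50}{3} - -23\right) \frac{15}{7} = - 85 \left(- \frac{50}{3} + 23\right) \frac{15}{7} = \left(-85\right) \frac{19}{3} \cdot \frac{15}{7} = \left(- \frac{1615}{3}\right) \frac{15}{7} = - \frac{8075}{7}$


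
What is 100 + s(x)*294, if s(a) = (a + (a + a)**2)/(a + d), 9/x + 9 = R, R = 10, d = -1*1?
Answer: 49351/4 ≈ 12338.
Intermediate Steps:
d = -1
x = 9 (x = 9/(-9 + 10) = 9/1 = 9*1 = 9)
s(a) = (a + 4*a**2)/(-1 + a) (s(a) = (a + (a + a)**2)/(a - 1) = (a + (2*a)**2)/(-1 + a) = (a + 4*a**2)/(-1 + a))
100 + s(x)*294 = 100 + (9*(1 + 4*9)/(-1 + 9))*294 = 100 + (9*(1 + 36)/8)*294 = 100 + (9*(1/8)*37)*294 = 100 + (333/8)*294 = 100 + 48951/4 = 49351/4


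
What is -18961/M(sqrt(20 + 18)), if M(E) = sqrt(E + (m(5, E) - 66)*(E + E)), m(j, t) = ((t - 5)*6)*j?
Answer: 18961*I*38**(3/4)/(38*sqrt(431 - 60*sqrt(38))) ≈ 976.72*I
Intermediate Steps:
m(j, t) = j*(-30 + 6*t) (m(j, t) = ((-5 + t)*6)*j = (-30 + 6*t)*j = j*(-30 + 6*t))
M(E) = sqrt(E + 2*E*(-216 + 30*E)) (M(E) = sqrt(E + (6*5*(-5 + E) - 66)*(E + E)) = sqrt(E + ((-150 + 30*E) - 66)*(2*E)) = sqrt(E + (-216 + 30*E)*(2*E)) = sqrt(E + 2*E*(-216 + 30*E)))
-18961/M(sqrt(20 + 18)) = -18961*1/(sqrt(-431 + 60*sqrt(20 + 18))*(20 + 18)**(1/4)) = -18961*38**(3/4)/(38*sqrt(-431 + 60*sqrt(38)))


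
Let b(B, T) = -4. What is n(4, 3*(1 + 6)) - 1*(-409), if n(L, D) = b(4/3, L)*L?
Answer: 393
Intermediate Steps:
n(L, D) = -4*L
n(4, 3*(1 + 6)) - 1*(-409) = -4*4 - 1*(-409) = -16 + 409 = 393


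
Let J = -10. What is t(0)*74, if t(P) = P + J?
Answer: -740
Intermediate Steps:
t(P) = -10 + P (t(P) = P - 10 = -10 + P)
t(0)*74 = (-10 + 0)*74 = -10*74 = -740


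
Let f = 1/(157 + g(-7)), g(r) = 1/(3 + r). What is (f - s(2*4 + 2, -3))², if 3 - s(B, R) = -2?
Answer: 9803161/393129 ≈ 24.936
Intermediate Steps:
s(B, R) = 5 (s(B, R) = 3 - 1*(-2) = 3 + 2 = 5)
f = 4/627 (f = 1/(157 + 1/(3 - 7)) = 1/(157 + 1/(-4)) = 1/(157 - ¼) = 1/(627/4) = 4/627 ≈ 0.0063796)
(f - s(2*4 + 2, -3))² = (4/627 - 1*5)² = (4/627 - 5)² = (-3131/627)² = 9803161/393129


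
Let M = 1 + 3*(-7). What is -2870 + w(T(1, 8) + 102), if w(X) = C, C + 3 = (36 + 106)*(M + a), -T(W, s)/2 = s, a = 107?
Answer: 9481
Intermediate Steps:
T(W, s) = -2*s
M = -20 (M = 1 - 21 = -20)
C = 12351 (C = -3 + (36 + 106)*(-20 + 107) = -3 + 142*87 = -3 + 12354 = 12351)
w(X) = 12351
-2870 + w(T(1, 8) + 102) = -2870 + 12351 = 9481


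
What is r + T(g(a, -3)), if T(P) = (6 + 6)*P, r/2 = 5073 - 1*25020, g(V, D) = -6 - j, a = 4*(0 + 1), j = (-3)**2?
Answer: -40074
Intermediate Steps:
j = 9
a = 4 (a = 4*1 = 4)
g(V, D) = -15 (g(V, D) = -6 - 1*9 = -6 - 9 = -15)
r = -39894 (r = 2*(5073 - 1*25020) = 2*(5073 - 25020) = 2*(-19947) = -39894)
T(P) = 12*P
r + T(g(a, -3)) = -39894 + 12*(-15) = -39894 - 180 = -40074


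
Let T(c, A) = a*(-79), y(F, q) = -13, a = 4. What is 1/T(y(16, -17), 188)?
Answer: -1/316 ≈ -0.0031646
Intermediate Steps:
T(c, A) = -316 (T(c, A) = 4*(-79) = -316)
1/T(y(16, -17), 188) = 1/(-316) = -1/316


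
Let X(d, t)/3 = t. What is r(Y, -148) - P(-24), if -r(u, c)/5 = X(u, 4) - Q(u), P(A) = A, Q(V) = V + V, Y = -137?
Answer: -1406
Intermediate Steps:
X(d, t) = 3*t
Q(V) = 2*V
r(u, c) = -60 + 10*u (r(u, c) = -5*(3*4 - 2*u) = -5*(12 - 2*u) = -60 + 10*u)
r(Y, -148) - P(-24) = (-60 + 10*(-137)) - 1*(-24) = (-60 - 1370) + 24 = -1430 + 24 = -1406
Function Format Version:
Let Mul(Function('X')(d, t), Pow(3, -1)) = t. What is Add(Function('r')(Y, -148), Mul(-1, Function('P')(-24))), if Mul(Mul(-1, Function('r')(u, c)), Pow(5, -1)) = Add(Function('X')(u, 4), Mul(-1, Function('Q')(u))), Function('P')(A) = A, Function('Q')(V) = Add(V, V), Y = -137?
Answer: -1406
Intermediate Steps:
Function('X')(d, t) = Mul(3, t)
Function('Q')(V) = Mul(2, V)
Function('r')(u, c) = Add(-60, Mul(10, u)) (Function('r')(u, c) = Mul(-5, Add(Mul(3, 4), Mul(-1, Mul(2, u)))) = Mul(-5, Add(12, Mul(-2, u))) = Add(-60, Mul(10, u)))
Add(Function('r')(Y, -148), Mul(-1, Function('P')(-24))) = Add(Add(-60, Mul(10, -137)), Mul(-1, -24)) = Add(Add(-60, -1370), 24) = Add(-1430, 24) = -1406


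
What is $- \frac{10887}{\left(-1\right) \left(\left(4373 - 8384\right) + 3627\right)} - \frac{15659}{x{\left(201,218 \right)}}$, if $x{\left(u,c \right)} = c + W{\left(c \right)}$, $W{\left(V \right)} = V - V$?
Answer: $- \frac{1397737}{13952} \approx -100.18$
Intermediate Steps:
$W{\left(V \right)} = 0$
$x{\left(u,c \right)} = c$ ($x{\left(u,c \right)} = c + 0 = c$)
$- \frac{10887}{\left(-1\right) \left(\left(4373 - 8384\right) + 3627\right)} - \frac{15659}{x{\left(201,218 \right)}} = - \frac{10887}{\left(-1\right) \left(\left(4373 - 8384\right) + 3627\right)} - \frac{15659}{218} = - \frac{10887}{\left(-1\right) \left(-4011 + 3627\right)} - \frac{15659}{218} = - \frac{10887}{\left(-1\right) \left(-384\right)} - \frac{15659}{218} = - \frac{10887}{384} - \frac{15659}{218} = \left(-10887\right) \frac{1}{384} - \frac{15659}{218} = - \frac{3629}{128} - \frac{15659}{218} = - \frac{1397737}{13952}$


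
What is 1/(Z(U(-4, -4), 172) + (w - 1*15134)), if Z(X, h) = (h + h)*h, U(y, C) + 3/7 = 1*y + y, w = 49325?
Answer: 1/93359 ≈ 1.0711e-5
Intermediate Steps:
U(y, C) = -3/7 + 2*y (U(y, C) = -3/7 + (1*y + y) = -3/7 + (y + y) = -3/7 + 2*y)
Z(X, h) = 2*h**2 (Z(X, h) = (2*h)*h = 2*h**2)
1/(Z(U(-4, -4), 172) + (w - 1*15134)) = 1/(2*172**2 + (49325 - 1*15134)) = 1/(2*29584 + (49325 - 15134)) = 1/(59168 + 34191) = 1/93359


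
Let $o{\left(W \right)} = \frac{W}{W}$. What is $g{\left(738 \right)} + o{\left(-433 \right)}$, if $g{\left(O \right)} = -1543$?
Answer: $-1542$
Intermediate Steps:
$o{\left(W \right)} = 1$
$g{\left(738 \right)} + o{\left(-433 \right)} = -1543 + 1 = -1542$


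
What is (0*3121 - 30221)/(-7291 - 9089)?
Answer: 30221/16380 ≈ 1.8450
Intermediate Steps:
(0*3121 - 30221)/(-7291 - 9089) = (0 - 30221)/(-16380) = -30221*(-1/16380) = 30221/16380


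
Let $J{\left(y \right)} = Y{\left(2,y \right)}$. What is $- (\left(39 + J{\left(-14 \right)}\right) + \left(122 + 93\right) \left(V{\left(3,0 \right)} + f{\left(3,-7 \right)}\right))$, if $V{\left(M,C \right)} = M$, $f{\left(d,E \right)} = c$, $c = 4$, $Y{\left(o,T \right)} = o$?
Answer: $-1546$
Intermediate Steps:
$J{\left(y \right)} = 2$
$f{\left(d,E \right)} = 4$
$- (\left(39 + J{\left(-14 \right)}\right) + \left(122 + 93\right) \left(V{\left(3,0 \right)} + f{\left(3,-7 \right)}\right)) = - (\left(39 + 2\right) + \left(122 + 93\right) \left(3 + 4\right)) = - (41 + 215 \cdot 7) = - (41 + 1505) = \left(-1\right) 1546 = -1546$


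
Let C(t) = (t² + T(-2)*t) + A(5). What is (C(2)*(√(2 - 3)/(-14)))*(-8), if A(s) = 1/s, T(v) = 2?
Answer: 164*I/35 ≈ 4.6857*I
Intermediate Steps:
C(t) = ⅕ + t² + 2*t (C(t) = (t² + 2*t) + 1/5 = (t² + 2*t) + ⅕ = ⅕ + t² + 2*t)
(C(2)*(√(2 - 3)/(-14)))*(-8) = ((⅕ + 2² + 2*2)*(√(2 - 3)/(-14)))*(-8) = ((⅕ + 4 + 4)*(√(-1)*(-1/14)))*(-8) = (41*(I*(-1/14))/5)*(-8) = (41*(-I/14)/5)*(-8) = -41*I/70*(-8) = 164*I/35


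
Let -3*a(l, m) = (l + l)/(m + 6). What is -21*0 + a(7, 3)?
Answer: -14/27 ≈ -0.51852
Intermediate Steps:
a(l, m) = -2*l/(3*(6 + m)) (a(l, m) = -(l + l)/(3*(m + 6)) = -2*l/(3*(6 + m)))
-21*0 + a(7, 3) = -21*0 - 2*7/(18 + 3*3) = 0 - 2*7/(18 + 9) = 0 - 2*7/27 = 0 - 2*7*1/27 = 0 - 14/27 = -14/27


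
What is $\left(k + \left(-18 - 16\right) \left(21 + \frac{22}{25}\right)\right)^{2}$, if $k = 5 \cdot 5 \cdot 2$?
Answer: $\frac{300953104}{625} \approx 4.8153 \cdot 10^{5}$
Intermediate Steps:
$k = 50$ ($k = 25 \cdot 2 = 50$)
$\left(k + \left(-18 - 16\right) \left(21 + \frac{22}{25}\right)\right)^{2} = \left(50 + \left(-18 - 16\right) \left(21 + \frac{22}{25}\right)\right)^{2} = \left(50 - 34 \left(21 + 22 \cdot \frac{1}{25}\right)\right)^{2} = \left(50 - 34 \left(21 + \frac{22}{25}\right)\right)^{2} = \left(50 - \frac{18598}{25}\right)^{2} = \left(- \frac{17348}{25}\right)^{2} = \frac{300953104}{625}$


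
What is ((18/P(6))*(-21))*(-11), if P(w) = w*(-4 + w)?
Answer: 693/2 ≈ 346.50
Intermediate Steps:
((18/P(6))*(-21))*(-11) = ((18/((6*(-4 + 6))))*(-21))*(-11) = ((18/((6*2)))*(-21))*(-11) = ((18/12)*(-21))*(-11) = ((18*(1/12))*(-21))*(-11) = ((3/2)*(-21))*(-11) = -63/2*(-11) = 693/2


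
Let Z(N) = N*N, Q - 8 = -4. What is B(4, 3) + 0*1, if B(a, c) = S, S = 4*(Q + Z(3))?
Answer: 52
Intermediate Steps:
Q = 4 (Q = 8 - 4 = 4)
Z(N) = N**2
S = 52 (S = 4*(4 + 3**2) = 4*(4 + 9) = 4*13 = 52)
B(a, c) = 52
B(4, 3) + 0*1 = 52 + 0*1 = 52 + 0 = 52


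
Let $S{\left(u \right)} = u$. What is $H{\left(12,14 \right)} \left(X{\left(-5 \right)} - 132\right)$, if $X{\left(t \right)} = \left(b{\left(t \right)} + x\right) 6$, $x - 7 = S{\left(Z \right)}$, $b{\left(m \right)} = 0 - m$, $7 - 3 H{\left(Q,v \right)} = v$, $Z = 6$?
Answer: $56$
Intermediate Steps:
$H{\left(Q,v \right)} = \frac{7}{3} - \frac{v}{3}$
$b{\left(m \right)} = - m$
$x = 13$ ($x = 7 + 6 = 13$)
$X{\left(t \right)} = 78 - 6 t$ ($X{\left(t \right)} = \left(- t + 13\right) 6 = \left(13 - t\right) 6 = 78 - 6 t$)
$H{\left(12,14 \right)} \left(X{\left(-5 \right)} - 132\right) = \left(\frac{7}{3} - \frac{14}{3}\right) \left(\left(78 - -30\right) - 132\right) = \left(\frac{7}{3} - \frac{14}{3}\right) \left(\left(78 + 30\right) - 132\right) = - \frac{7 \left(108 - 132\right)}{3} = \left(- \frac{7}{3}\right) \left(-24\right) = 56$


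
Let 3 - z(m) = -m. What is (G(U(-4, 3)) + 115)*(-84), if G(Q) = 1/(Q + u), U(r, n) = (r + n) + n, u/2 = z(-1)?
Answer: -9674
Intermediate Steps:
z(m) = 3 + m (z(m) = 3 - (-1)*m = 3 + m)
u = 4 (u = 2*(3 - 1) = 2*2 = 4)
U(r, n) = r + 2*n (U(r, n) = (n + r) + n = r + 2*n)
G(Q) = 1/(4 + Q) (G(Q) = 1/(Q + 4) = 1/(4 + Q))
(G(U(-4, 3)) + 115)*(-84) = (1/(4 + (-4 + 2*3)) + 115)*(-84) = (1/(4 + (-4 + 6)) + 115)*(-84) = (1/(4 + 2) + 115)*(-84) = (1/6 + 115)*(-84) = (⅙ + 115)*(-84) = (691/6)*(-84) = -9674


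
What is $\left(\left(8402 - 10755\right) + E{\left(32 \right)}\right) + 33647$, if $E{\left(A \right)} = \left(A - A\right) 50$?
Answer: $31294$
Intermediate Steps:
$E{\left(A \right)} = 0$ ($E{\left(A \right)} = 0 \cdot 50 = 0$)
$\left(\left(8402 - 10755\right) + E{\left(32 \right)}\right) + 33647 = \left(\left(8402 - 10755\right) + 0\right) + 33647 = \left(-2353 + 0\right) + 33647 = -2353 + 33647 = 31294$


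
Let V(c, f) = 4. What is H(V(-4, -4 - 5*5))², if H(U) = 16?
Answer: 256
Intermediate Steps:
H(V(-4, -4 - 5*5))² = 16² = 256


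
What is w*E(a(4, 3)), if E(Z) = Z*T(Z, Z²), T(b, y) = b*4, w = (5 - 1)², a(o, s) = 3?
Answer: 576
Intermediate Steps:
w = 16 (w = 4² = 16)
T(b, y) = 4*b
E(Z) = 4*Z² (E(Z) = Z*(4*Z) = 4*Z²)
w*E(a(4, 3)) = 16*(4*3²) = 16*(4*9) = 16*36 = 576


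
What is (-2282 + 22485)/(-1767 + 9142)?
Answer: 20203/7375 ≈ 2.7394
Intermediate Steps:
(-2282 + 22485)/(-1767 + 9142) = 20203/7375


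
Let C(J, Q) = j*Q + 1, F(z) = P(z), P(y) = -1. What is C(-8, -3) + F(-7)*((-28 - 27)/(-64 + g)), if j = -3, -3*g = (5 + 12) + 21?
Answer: 427/46 ≈ 9.2826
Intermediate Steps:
F(z) = -1
g = -38/3 (g = -((5 + 12) + 21)/3 = -(17 + 21)/3 = -⅓*38 = -38/3 ≈ -12.667)
C(J, Q) = 1 - 3*Q (C(J, Q) = -3*Q + 1 = 1 - 3*Q)
C(-8, -3) + F(-7)*((-28 - 27)/(-64 + g)) = (1 - 3*(-3)) - (-28 - 27)/(-64 - 38/3) = (1 + 9) - (-55)/(-230/3) = 10 - (-55)*(-3)/230 = 10 - 1*33/46 = 10 - 33/46 = 427/46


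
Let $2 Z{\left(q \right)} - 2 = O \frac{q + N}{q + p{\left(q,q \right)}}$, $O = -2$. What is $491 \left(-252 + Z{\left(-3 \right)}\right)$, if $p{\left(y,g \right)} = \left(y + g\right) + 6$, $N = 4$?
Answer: $- \frac{369232}{3} \approx -1.2308 \cdot 10^{5}$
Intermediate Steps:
$p{\left(y,g \right)} = 6 + g + y$ ($p{\left(y,g \right)} = \left(g + y\right) + 6 = 6 + g + y$)
$Z{\left(q \right)} = 1 - \frac{4 + q}{6 + 3 q}$ ($Z{\left(q \right)} = 1 + \frac{\left(-2\right) \frac{q + 4}{q + \left(6 + q + q\right)}}{2} = 1 + \frac{\left(-2\right) \frac{4 + q}{q + \left(6 + 2 q\right)}}{2} = 1 + \frac{\left(-2\right) \frac{4 + q}{6 + 3 q}}{2} = 1 + \frac{\left(-2\right) \frac{1}{6 + 3 q} \left(4 + q\right)}{2} = 1 - \frac{4 + q}{6 + 3 q}$)
$491 \left(-252 + Z{\left(-3 \right)}\right) = 491 \left(-252 + \frac{2 \left(1 - 3\right)}{3 \left(2 - 3\right)}\right) = 491 \left(-252 + \frac{2}{3} \frac{1}{-1} \left(-2\right)\right) = 491 \left(-252 + \frac{2}{3} \left(-1\right) \left(-2\right)\right) = 491 \left(-252 + \frac{4}{3}\right) = 491 \left(- \frac{752}{3}\right) = - \frac{369232}{3}$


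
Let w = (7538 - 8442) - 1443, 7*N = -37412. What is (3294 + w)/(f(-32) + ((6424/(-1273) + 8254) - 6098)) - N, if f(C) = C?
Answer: 100924615053/18881996 ≈ 5345.0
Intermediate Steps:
N = -37412/7 (N = (⅐)*(-37412) = -37412/7 ≈ -5344.6)
w = -2347 (w = -904 - 1443 = -2347)
(3294 + w)/(f(-32) + ((6424/(-1273) + 8254) - 6098)) - N = (3294 - 2347)/(-32 + ((6424/(-1273) + 8254) - 6098)) - 1*(-37412/7) = 947/(-32 + ((6424*(-1/1273) + 8254) - 6098)) + 37412/7 = 947/(-32 + ((-6424/1273 + 8254) - 6098)) + 37412/7 = 947/(-32 + (10500918/1273 - 6098)) + 37412/7 = 947/(-32 + 2738164/1273) + 37412/7 = 947/(2697428/1273) + 37412/7 = 947*(1273/2697428) + 37412/7 = 1205531/2697428 + 37412/7 = 100924615053/18881996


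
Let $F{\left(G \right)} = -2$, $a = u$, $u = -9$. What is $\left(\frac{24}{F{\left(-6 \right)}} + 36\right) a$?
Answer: $-216$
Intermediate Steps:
$a = -9$
$\left(\frac{24}{F{\left(-6 \right)}} + 36\right) a = \left(\frac{24}{-2} + 36\right) \left(-9\right) = \left(24 \left(- \frac{1}{2}\right) + 36\right) \left(-9\right) = \left(-12 + 36\right) \left(-9\right) = 24 \left(-9\right) = -216$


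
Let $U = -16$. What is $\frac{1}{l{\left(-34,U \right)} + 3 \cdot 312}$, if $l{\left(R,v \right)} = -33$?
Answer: $\frac{1}{903} \approx 0.0011074$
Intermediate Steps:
$\frac{1}{l{\left(-34,U \right)} + 3 \cdot 312} = \frac{1}{-33 + 3 \cdot 312} = \frac{1}{-33 + 936} = \frac{1}{903}$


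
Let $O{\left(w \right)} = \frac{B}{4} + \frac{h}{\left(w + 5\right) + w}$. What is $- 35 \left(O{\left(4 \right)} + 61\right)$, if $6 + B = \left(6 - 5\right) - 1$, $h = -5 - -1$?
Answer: $- \frac{53865}{26} \approx -2071.7$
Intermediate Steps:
$h = -4$ ($h = -5 + 1 = -4$)
$B = -6$ ($B = -6 + \left(\left(6 - 5\right) - 1\right) = -6 + \left(1 - 1\right) = -6 + 0 = -6$)
$O{\left(w \right)} = - \frac{3}{2} - \frac{4}{5 + 2 w}$ ($O{\left(w \right)} = - \frac{6}{4} - \frac{4}{\left(w + 5\right) + w} = \left(-6\right) \frac{1}{4} - \frac{4}{\left(5 + w\right) + w} = - \frac{3}{2} - \frac{4}{5 + 2 w}$)
$- 35 \left(O{\left(4 \right)} + 61\right) = - 35 \left(\frac{-23 - 24}{2 \left(5 + 2 \cdot 4\right)} + 61\right) = - 35 \left(\frac{-23 - 24}{2 \left(5 + 8\right)} + 61\right) = - 35 \left(\frac{1}{2} \cdot \frac{1}{13} \left(-47\right) + 61\right) = - 35 \left(- \frac{47}{26} + 61\right) = \left(-35\right) \frac{1539}{26} = - \frac{53865}{26}$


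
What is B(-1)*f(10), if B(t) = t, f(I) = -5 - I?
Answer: 15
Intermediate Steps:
B(-1)*f(10) = -(-5 - 1*10) = -(-5 - 10) = -1*(-15) = 15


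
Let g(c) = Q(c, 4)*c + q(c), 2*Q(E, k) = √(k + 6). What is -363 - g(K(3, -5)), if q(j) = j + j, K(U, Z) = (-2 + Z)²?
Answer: -461 - 49*√10/2 ≈ -538.48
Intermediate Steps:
Q(E, k) = √(6 + k)/2 (Q(E, k) = √(k + 6)/2 = √(6 + k)/2)
q(j) = 2*j
g(c) = 2*c + c*√10/2 (g(c) = (√(6 + 4)/2)*c + 2*c = (√10/2)*c + 2*c = c*√10/2 + 2*c = 2*c + c*√10/2)
-363 - g(K(3, -5)) = -363 - (-2 - 5)²*(4 + √10)/2 = -363 - (-7)²*(4 + √10)/2 = -363 - 49*(4 + √10)/2 = -363 - (98 + 49*√10/2) = -363 + (-98 - 49*√10/2) = -461 - 49*√10/2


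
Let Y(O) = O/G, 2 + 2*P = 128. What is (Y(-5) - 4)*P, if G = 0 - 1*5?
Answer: -189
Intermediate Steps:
P = 63 (P = -1 + (½)*128 = -1 + 64 = 63)
G = -5 (G = 0 - 5 = -5)
Y(O) = -O/5 (Y(O) = O/(-5) = O*(-⅕) = -O/5)
(Y(-5) - 4)*P = (-⅕*(-5) - 4)*63 = (1 - 4)*63 = -3*63 = -189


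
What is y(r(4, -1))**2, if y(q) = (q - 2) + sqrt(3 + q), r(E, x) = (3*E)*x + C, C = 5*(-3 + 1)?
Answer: (24 - I*sqrt(19))**2 ≈ 557.0 - 209.23*I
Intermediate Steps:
C = -10 (C = 5*(-2) = -10)
r(E, x) = -10 + 3*E*x (r(E, x) = (3*E)*x - 10 = 3*E*x - 10 = -10 + 3*E*x)
y(q) = -2 + q + sqrt(3 + q) (y(q) = (-2 + q) + sqrt(3 + q) = -2 + q + sqrt(3 + q))
y(r(4, -1))**2 = (-2 + (-10 + 3*4*(-1)) + sqrt(3 + (-10 + 3*4*(-1))))**2 = (-2 + (-10 - 12) + sqrt(3 + (-10 - 12)))**2 = (-2 - 22 + sqrt(3 - 22))**2 = (-2 - 22 + sqrt(-19))**2 = (-2 - 22 + I*sqrt(19))**2 = (-24 + I*sqrt(19))**2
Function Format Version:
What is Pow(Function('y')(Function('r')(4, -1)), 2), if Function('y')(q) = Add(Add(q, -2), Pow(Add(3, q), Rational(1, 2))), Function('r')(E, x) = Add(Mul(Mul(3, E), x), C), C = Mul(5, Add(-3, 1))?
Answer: Pow(Add(24, Mul(-1, I, Pow(19, Rational(1, 2)))), 2) ≈ Add(557.00, Mul(-209.23, I))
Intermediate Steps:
C = -10 (C = Mul(5, -2) = -10)
Function('r')(E, x) = Add(-10, Mul(3, E, x)) (Function('r')(E, x) = Add(Mul(Mul(3, E), x), -10) = Add(Mul(3, E, x), -10) = Add(-10, Mul(3, E, x)))
Function('y')(q) = Add(-2, q, Pow(Add(3, q), Rational(1, 2))) (Function('y')(q) = Add(Add(-2, q), Pow(Add(3, q), Rational(1, 2))) = Add(-2, q, Pow(Add(3, q), Rational(1, 2))))
Pow(Function('y')(Function('r')(4, -1)), 2) = Pow(Add(-2, Add(-10, Mul(3, 4, -1)), Pow(Add(3, Add(-10, Mul(3, 4, -1))), Rational(1, 2))), 2) = Pow(Add(-2, Add(-10, -12), Pow(Add(3, Add(-10, -12)), Rational(1, 2))), 2) = Pow(Add(-2, -22, Pow(Add(3, -22), Rational(1, 2))), 2) = Pow(Add(-2, -22, Pow(-19, Rational(1, 2))), 2) = Pow(Add(-2, -22, Mul(I, Pow(19, Rational(1, 2)))), 2) = Pow(Add(-24, Mul(I, Pow(19, Rational(1, 2)))), 2)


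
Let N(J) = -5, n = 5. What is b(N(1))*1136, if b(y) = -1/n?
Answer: -1136/5 ≈ -227.20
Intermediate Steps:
b(y) = -⅕ (b(y) = -1/5 = -1*⅕ = -⅕)
b(N(1))*1136 = -⅕*1136 = -1136/5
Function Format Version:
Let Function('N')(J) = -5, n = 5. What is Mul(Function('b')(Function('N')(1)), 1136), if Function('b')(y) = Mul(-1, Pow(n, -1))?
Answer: Rational(-1136, 5) ≈ -227.20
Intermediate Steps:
Function('b')(y) = Rational(-1, 5) (Function('b')(y) = Mul(-1, Pow(5, -1)) = Mul(-1, Rational(1, 5)) = Rational(-1, 5))
Mul(Function('b')(Function('N')(1)), 1136) = Mul(Rational(-1, 5), 1136) = Rational(-1136, 5)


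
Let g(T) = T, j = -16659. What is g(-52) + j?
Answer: -16711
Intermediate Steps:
g(-52) + j = -52 - 16659 = -16711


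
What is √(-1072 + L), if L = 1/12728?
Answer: I*√43416528530/6364 ≈ 32.741*I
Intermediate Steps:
L = 1/12728 ≈ 7.8567e-5
√(-1072 + L) = √(-1072 + 1/12728) = √(-13644415/12728) = I*√43416528530/6364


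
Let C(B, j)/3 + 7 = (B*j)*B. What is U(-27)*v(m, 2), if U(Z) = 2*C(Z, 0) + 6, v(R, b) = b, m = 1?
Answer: -72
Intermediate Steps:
C(B, j) = -21 + 3*j*B² (C(B, j) = -21 + 3*((B*j)*B) = -21 + 3*(j*B²) = -21 + 3*j*B²)
U(Z) = -36 (U(Z) = 2*(-21 + 3*0*Z²) + 6 = 2*(-21 + 0) + 6 = 2*(-21) + 6 = -42 + 6 = -36)
U(-27)*v(m, 2) = -36*2 = -72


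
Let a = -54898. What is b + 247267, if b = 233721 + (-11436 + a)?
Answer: 414654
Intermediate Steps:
b = 167387 (b = 233721 + (-11436 - 54898) = 233721 - 66334 = 167387)
b + 247267 = 167387 + 247267 = 414654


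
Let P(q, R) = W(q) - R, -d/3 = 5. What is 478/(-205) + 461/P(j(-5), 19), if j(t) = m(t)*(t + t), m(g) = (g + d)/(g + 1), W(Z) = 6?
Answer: -100719/2665 ≈ -37.793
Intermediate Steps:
d = -15 (d = -3*5 = -15)
m(g) = (-15 + g)/(1 + g) (m(g) = (g - 15)/(g + 1) = (-15 + g)/(1 + g))
j(t) = 2*t*(-15 + t)/(1 + t) (j(t) = ((-15 + t)/(1 + t))*(t + t) = ((-15 + t)/(1 + t))*(2*t) = 2*t*(-15 + t)/(1 + t))
P(q, R) = 6 - R
478/(-205) + 461/P(j(-5), 19) = 478/(-205) + 461/(6 - 1*19) = 478*(-1/205) + 461/(6 - 19) = -478/205 + 461/(-13) = -478/205 + 461*(-1/13) = -478/205 - 461/13 = -100719/2665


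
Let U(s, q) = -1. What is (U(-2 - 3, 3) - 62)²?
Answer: 3969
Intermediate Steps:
(U(-2 - 3, 3) - 62)² = (-1 - 62)² = (-63)² = 3969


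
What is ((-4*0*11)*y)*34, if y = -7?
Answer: 0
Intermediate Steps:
((-4*0*11)*y)*34 = ((-4*0*11)*(-7))*34 = ((0*11)*(-7))*34 = (0*(-7))*34 = 0*34 = 0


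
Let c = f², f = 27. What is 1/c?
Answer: 1/729 ≈ 0.0013717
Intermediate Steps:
c = 729 (c = 27² = 729)
1/c = 1/729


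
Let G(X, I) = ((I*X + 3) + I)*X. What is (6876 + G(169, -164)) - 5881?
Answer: -4710218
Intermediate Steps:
G(X, I) = X*(3 + I + I*X) (G(X, I) = ((3 + I*X) + I)*X = (3 + I + I*X)*X = X*(3 + I + I*X))
(6876 + G(169, -164)) - 5881 = (6876 + 169*(3 - 164 - 164*169)) - 5881 = (6876 + 169*(3 - 164 - 27716)) - 5881 = (6876 + 169*(-27877)) - 5881 = (6876 - 4711213) - 5881 = -4704337 - 5881 = -4710218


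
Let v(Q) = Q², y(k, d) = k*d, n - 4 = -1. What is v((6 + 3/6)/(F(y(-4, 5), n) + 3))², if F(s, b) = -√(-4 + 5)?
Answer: 28561/256 ≈ 111.57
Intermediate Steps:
n = 3 (n = 4 - 1 = 3)
y(k, d) = d*k
F(s, b) = -1 (F(s, b) = -√1 = -1*1 = -1)
v((6 + 3/6)/(F(y(-4, 5), n) + 3))² = (((6 + 3/6)/(-1 + 3))²)² = (((6 + 3*(⅙))/2)²)² = (((6 + ½)*(½))²)² = (((13/2)*(½))²)² = ((13/4)²)² = (169/16)² = 28561/256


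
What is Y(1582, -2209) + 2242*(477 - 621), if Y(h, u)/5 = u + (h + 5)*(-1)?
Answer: -341828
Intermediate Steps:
Y(h, u) = -25 - 5*h + 5*u (Y(h, u) = 5*(u + (h + 5)*(-1)) = 5*(u + (5 + h)*(-1)) = 5*(u + (-5 - h)) = 5*(-5 + u - h) = -25 - 5*h + 5*u)
Y(1582, -2209) + 2242*(477 - 621) = (-25 - 5*1582 + 5*(-2209)) + 2242*(477 - 621) = (-25 - 7910 - 11045) + 2242*(-144) = -18980 - 322848 = -341828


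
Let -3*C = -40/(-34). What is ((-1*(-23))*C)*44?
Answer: -20240/51 ≈ -396.86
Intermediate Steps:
C = -20/51 (C = -(-40)/(3*(-34)) = -(-40)*(-1)/(3*34) = -⅓*20/17 = -20/51 ≈ -0.39216)
((-1*(-23))*C)*44 = (-1*(-23)*(-20/51))*44 = (23*(-20/51))*44 = -460/51*44 = -20240/51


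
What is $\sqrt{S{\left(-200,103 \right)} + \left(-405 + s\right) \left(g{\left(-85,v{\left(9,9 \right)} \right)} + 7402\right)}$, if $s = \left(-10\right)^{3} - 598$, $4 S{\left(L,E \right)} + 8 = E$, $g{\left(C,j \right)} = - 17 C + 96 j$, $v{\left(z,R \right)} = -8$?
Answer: $\frac{7 i \sqrt{1320997}}{2} \approx 4022.7 i$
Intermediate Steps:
$S{\left(L,E \right)} = -2 + \frac{E}{4}$
$s = -1598$ ($s = -1000 - 598 = -1598$)
$\sqrt{S{\left(-200,103 \right)} + \left(-405 + s\right) \left(g{\left(-85,v{\left(9,9 \right)} \right)} + 7402\right)} = \sqrt{\left(-2 + \frac{1}{4} \cdot 103\right) + \left(-405 - 1598\right) \left(\left(\left(-17\right) \left(-85\right) + 96 \left(-8\right)\right) + 7402\right)} = \sqrt{\left(-2 + \frac{103}{4}\right) - 2003 \left(\left(1445 - 768\right) + 7402\right)} = \sqrt{\frac{95}{4} - 2003 \left(677 + 7402\right)} = \sqrt{\frac{95}{4} - 16182237} = \sqrt{- \frac{64728853}{4}} = \frac{7 i \sqrt{1320997}}{2}$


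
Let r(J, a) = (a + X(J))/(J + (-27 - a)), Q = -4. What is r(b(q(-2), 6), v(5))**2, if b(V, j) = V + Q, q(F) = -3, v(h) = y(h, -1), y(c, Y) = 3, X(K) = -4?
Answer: 1/1369 ≈ 0.00073046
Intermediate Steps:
v(h) = 3
b(V, j) = -4 + V (b(V, j) = V - 4 = -4 + V)
r(J, a) = (-4 + a)/(-27 + J - a) (r(J, a) = (a - 4)/(J + (-27 - a)) = (-4 + a)/(-27 + J - a))
r(b(q(-2), 6), v(5))**2 = ((4 - 1*3)/(27 + 3 - (-4 - 3)))**2 = ((4 - 3)/(27 + 3 - 1*(-7)))**2 = (1/(27 + 3 + 7))**2 = (1/37)**2 = 1/1369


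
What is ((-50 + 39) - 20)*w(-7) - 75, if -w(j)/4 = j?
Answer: -943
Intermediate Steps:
w(j) = -4*j
((-50 + 39) - 20)*w(-7) - 75 = ((-50 + 39) - 20)*(-4*(-7)) - 75 = (-11 - 20)*28 - 75 = -31*28 - 75 = -868 - 75 = -943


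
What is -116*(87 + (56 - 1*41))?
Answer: -11832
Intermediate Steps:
-116*(87 + (56 - 1*41)) = -116*(87 + (56 - 41)) = -116*(87 + 15) = -116*102 = -11832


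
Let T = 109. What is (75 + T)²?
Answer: 33856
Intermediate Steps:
(75 + T)² = (75 + 109)² = 184² = 33856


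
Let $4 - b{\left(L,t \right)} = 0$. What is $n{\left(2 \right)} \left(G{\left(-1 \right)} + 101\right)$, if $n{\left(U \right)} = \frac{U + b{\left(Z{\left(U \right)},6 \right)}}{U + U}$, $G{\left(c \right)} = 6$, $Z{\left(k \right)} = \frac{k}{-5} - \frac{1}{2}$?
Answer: $\frac{321}{2} \approx 160.5$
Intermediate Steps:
$Z{\left(k \right)} = - \frac{1}{2} - \frac{k}{5}$ ($Z{\left(k \right)} = k \left(- \frac{1}{5}\right) - \frac{1}{2} = - \frac{k}{5} - \frac{1}{2} = - \frac{1}{2} - \frac{k}{5}$)
$b{\left(L,t \right)} = 4$ ($b{\left(L,t \right)} = 4 - 0 = 4 + 0 = 4$)
$n{\left(U \right)} = \frac{4 + U}{2 U}$ ($n{\left(U \right)} = \frac{U + 4}{U + U} = \frac{4 + U}{2 U}$)
$n{\left(2 \right)} \left(G{\left(-1 \right)} + 101\right) = \frac{4 + 2}{2 \cdot 2} \left(6 + 101\right) = \frac{1}{2} \cdot \frac{1}{2} \cdot 6 \cdot 107 = \frac{3}{2} \cdot 107 = \frac{321}{2}$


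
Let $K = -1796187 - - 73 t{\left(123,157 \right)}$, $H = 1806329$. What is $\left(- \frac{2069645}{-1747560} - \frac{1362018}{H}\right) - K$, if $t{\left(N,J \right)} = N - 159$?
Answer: $\frac{162236104552557935}{90190523064} \approx 1.7988 \cdot 10^{6}$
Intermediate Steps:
$t{\left(N,J \right)} = -159 + N$
$K = -1798815$ ($K = -1796187 - - 73 \left(-159 + 123\right) = -1796187 - \left(-73\right) \left(-36\right) = -1796187 - 2628 = -1798815$)
$\left(- \frac{2069645}{-1747560} - \frac{1362018}{H}\right) - K = \left(- \frac{2069645}{-1747560} - \frac{1362018}{1806329}\right) - -1798815 = \left(\left(-2069645\right) \left(- \frac{1}{1747560}\right) - \frac{194574}{258047}\right) + 1798815 = \left(\frac{413929}{349512} - \frac{194574}{258047}\right) + 1798815 = \frac{38807188775}{90190523064} + 1798815 = \frac{162236104552557935}{90190523064}$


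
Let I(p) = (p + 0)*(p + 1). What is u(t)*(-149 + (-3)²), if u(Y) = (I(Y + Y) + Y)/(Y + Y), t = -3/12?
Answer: -140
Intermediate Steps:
I(p) = p*(1 + p)
t = -¼ (t = -3*1/12 = -¼ ≈ -0.25000)
u(Y) = (Y + 2*Y*(1 + 2*Y))/(2*Y) (u(Y) = ((Y + Y)*(1 + (Y + Y)) + Y)/(Y + Y) = ((2*Y)*(1 + 2*Y) + Y)/((2*Y)) = (2*Y*(1 + 2*Y) + Y)*(1/(2*Y)) = (Y + 2*Y*(1 + 2*Y))*(1/(2*Y)) = (Y + 2*Y*(1 + 2*Y))/(2*Y))
u(t)*(-149 + (-3)²) = (3/2 + 2*(-¼))*(-149 + (-3)²) = (3/2 - ½)*(-149 + 9) = 1*(-140) = -140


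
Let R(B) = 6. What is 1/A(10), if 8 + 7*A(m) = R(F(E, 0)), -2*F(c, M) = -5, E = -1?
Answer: -7/2 ≈ -3.5000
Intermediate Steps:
F(c, M) = 5/2 (F(c, M) = -1/2*(-5) = 5/2)
A(m) = -2/7 (A(m) = -8/7 + (1/7)*6 = -8/7 + 6/7 = -2/7)
1/A(10) = 1/(-2/7) = -7/2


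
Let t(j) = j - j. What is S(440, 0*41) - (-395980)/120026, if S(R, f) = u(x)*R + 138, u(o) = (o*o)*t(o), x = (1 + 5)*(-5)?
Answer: 8479784/60013 ≈ 141.30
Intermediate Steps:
x = -30 (x = 6*(-5) = -30)
t(j) = 0
u(o) = 0 (u(o) = (o*o)*0 = o²*0 = 0)
S(R, f) = 138 (S(R, f) = 0*R + 138 = 0 + 138 = 138)
S(440, 0*41) - (-395980)/120026 = 138 - (-395980)/120026 = 138 - 1*(-197990/60013) = 138 + 197990/60013 = 8479784/60013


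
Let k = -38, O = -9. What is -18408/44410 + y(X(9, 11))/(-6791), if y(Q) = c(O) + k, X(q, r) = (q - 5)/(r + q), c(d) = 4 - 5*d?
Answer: -62748619/150794155 ≈ -0.41612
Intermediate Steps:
X(q, r) = (-5 + q)/(q + r)
y(Q) = 11 (y(Q) = (4 - 5*(-9)) - 38 = (4 + 45) - 38 = 49 - 38 = 11)
-18408/44410 + y(X(9, 11))/(-6791) = -18408/44410 + 11/(-6791) = -18408*1/44410 + 11*(-1/6791) = -9204/22205 - 11/6791 = -62748619/150794155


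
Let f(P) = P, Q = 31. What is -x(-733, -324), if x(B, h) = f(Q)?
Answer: -31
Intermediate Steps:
x(B, h) = 31
-x(-733, -324) = -1*31 = -31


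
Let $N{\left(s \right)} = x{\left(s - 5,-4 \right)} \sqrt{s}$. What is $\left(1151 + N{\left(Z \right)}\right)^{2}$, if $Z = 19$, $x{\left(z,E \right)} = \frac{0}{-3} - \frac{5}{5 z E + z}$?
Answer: $\frac{4933558949}{3724} + \frac{5755 \sqrt{19}}{133} \approx 1.325 \cdot 10^{6}$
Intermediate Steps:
$x{\left(z,E \right)} = - \frac{5}{z + 5 E z}$ ($x{\left(z,E \right)} = 0 \left(- \frac{1}{3}\right) - \frac{5}{5 E z + z} = 0 - \frac{5}{z + 5 E z} = - \frac{5}{z + 5 E z}$)
$N{\left(s \right)} = \frac{5 \sqrt{s}}{19 \left(-5 + s\right)}$ ($N{\left(s \right)} = - \frac{5}{\left(s - 5\right) \left(1 + 5 \left(-4\right)\right)} \sqrt{s} = - \frac{5}{\left(-5 + s\right) \left(1 - 20\right)} \sqrt{s} = - \frac{5}{\left(-5 + s\right) \left(-19\right)} \sqrt{s} = \left(-5\right) \frac{1}{-5 + s} \left(- \frac{1}{19}\right) \sqrt{s} = \frac{5}{19 \left(-5 + s\right)} \sqrt{s} = \frac{5 \sqrt{s}}{19 \left(-5 + s\right)}$)
$\left(1151 + N{\left(Z \right)}\right)^{2} = \left(1151 + \frac{5 \sqrt{19}}{19 \left(-5 + 19\right)}\right)^{2} = \left(1151 + \frac{5 \sqrt{19}}{19 \cdot 14}\right)^{2} = \left(1151 + \frac{5}{19} \sqrt{19} \cdot \frac{1}{14}\right)^{2} = \left(1151 + \frac{5 \sqrt{19}}{266}\right)^{2}$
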